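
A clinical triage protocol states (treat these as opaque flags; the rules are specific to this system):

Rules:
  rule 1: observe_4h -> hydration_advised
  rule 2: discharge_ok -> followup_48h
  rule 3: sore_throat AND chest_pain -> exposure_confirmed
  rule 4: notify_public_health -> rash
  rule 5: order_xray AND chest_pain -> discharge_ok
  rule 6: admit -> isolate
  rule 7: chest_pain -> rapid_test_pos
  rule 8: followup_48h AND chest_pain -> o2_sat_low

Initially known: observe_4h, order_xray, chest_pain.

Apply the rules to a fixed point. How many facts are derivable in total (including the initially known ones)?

8

Round 1: rule 1 [observe_4h -> hydration_advised]; rule 5 [order_xray AND chest_pain -> discharge_ok]; rule 7 [chest_pain -> rapid_test_pos]. New: hydration_advised, discharge_ok, rapid_test_pos.
Round 2: rule 2 [discharge_ok -> followup_48h]. New: followup_48h.
Round 3: rule 8 [followup_48h AND chest_pain -> o2_sat_low]. New: o2_sat_low.
Closure: {chest_pain, discharge_ok, followup_48h, hydration_advised, o2_sat_low, observe_4h, order_xray, rapid_test_pos} — 8 facts.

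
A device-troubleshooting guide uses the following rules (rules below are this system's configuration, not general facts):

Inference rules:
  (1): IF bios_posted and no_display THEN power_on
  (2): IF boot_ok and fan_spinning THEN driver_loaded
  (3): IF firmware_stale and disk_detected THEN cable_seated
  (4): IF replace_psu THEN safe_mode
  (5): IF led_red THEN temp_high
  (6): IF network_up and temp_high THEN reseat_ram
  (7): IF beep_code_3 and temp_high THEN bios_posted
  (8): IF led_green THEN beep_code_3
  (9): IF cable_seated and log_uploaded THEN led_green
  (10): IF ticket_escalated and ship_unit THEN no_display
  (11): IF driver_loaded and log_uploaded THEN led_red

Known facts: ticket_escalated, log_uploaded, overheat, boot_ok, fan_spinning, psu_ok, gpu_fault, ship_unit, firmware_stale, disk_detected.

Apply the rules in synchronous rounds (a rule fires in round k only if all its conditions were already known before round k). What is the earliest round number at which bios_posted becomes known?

4

[1] (2) [IF boot_ok and fan_spinning THEN driver_loaded]; (3) [IF firmware_stale and disk_detected THEN cable_seated]; (10) [IF ticket_escalated and ship_unit THEN no_display]. ⇒ new: driver_loaded, cable_seated, no_display.
[2] (9) [IF cable_seated and log_uploaded THEN led_green]; (11) [IF driver_loaded and log_uploaded THEN led_red]. ⇒ new: led_green, led_red.
[3] (5) [IF led_red THEN temp_high]; (8) [IF led_green THEN beep_code_3]. ⇒ new: temp_high, beep_code_3.
[4] (7) [IF beep_code_3 and temp_high THEN bios_posted]. ⇒ new: bios_posted.
bios_posted first appears in round 4.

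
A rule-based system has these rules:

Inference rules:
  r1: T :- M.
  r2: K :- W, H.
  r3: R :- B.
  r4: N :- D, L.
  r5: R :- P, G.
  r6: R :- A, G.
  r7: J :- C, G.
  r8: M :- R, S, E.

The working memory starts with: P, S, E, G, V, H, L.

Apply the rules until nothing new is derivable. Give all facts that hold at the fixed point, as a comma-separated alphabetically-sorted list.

Round 1 — r5, derive R.
Round 2 — r8, derive M.
Round 3 — r1, derive T.

E, G, H, L, M, P, R, S, T, V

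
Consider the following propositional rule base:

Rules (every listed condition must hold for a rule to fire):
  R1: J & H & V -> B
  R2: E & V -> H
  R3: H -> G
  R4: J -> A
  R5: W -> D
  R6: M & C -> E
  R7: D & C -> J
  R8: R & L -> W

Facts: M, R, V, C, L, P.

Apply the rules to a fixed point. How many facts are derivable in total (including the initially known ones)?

Round 1 — R6, R8, derive E, W.
Round 2 — R2, R5, derive H, D.
Round 3 — R3, R7, derive G, J.
Round 4 — R1, R4, derive B, A.
Closure: {A, B, C, D, E, G, H, J, L, M, P, R, V, W} — 14 facts.

14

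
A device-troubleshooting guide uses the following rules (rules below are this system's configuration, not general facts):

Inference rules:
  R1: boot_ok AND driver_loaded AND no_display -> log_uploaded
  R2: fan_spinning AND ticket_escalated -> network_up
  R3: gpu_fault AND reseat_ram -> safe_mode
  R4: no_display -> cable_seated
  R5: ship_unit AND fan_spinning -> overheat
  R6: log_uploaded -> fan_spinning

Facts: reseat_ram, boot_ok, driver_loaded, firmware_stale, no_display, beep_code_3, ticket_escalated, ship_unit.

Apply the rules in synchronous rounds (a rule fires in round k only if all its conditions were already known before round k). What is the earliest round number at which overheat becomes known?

Round 1 — R1, R4, derive log_uploaded, cable_seated.
Round 2 — R6, derive fan_spinning.
Round 3 — R2, R5, derive network_up, overheat.
overheat first appears in round 3.

3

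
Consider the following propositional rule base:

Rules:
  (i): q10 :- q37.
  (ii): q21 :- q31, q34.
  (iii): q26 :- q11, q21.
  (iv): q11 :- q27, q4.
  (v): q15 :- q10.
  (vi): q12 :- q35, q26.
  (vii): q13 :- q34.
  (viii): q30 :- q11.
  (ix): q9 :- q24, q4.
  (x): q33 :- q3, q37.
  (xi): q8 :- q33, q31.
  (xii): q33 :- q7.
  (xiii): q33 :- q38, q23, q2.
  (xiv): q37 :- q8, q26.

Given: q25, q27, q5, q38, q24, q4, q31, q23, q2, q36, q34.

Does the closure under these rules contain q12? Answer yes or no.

no

Round 1: (ii) [q21 :- q31, q34.]; (iv) [q11 :- q27, q4.]; (vii) [q13 :- q34.]; (ix) [q9 :- q24, q4.]; (xiii) [q33 :- q38, q23, q2.]. New: q21, q11, q13, q9, q33.
Round 2: (iii) [q26 :- q11, q21.]; (viii) [q30 :- q11.]; (xi) [q8 :- q33, q31.]. New: q26, q30, q8.
Round 3: (xiv) [q37 :- q8, q26.]. New: q37.
Round 4: (i) [q10 :- q37.]. New: q10.
Round 5: (v) [q15 :- q10.]. New: q15.
Fixed point reached. q12 is concluded only by (vi); (vi) needs q35 (never derived).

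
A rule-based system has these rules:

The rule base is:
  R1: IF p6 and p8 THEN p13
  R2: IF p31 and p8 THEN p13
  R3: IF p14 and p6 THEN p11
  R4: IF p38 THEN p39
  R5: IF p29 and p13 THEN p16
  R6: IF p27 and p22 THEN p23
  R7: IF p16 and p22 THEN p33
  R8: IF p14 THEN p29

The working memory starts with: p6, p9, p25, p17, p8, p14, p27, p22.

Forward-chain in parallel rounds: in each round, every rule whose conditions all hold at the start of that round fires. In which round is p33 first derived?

Round 1: R1 [IF p6 and p8 THEN p13]; R3 [IF p14 and p6 THEN p11]; R6 [IF p27 and p22 THEN p23]; R8 [IF p14 THEN p29]. New: p13, p11, p23, p29.
Round 2: R5 [IF p29 and p13 THEN p16]. New: p16.
Round 3: R7 [IF p16 and p22 THEN p33]. New: p33.
p33 first appears in round 3.

3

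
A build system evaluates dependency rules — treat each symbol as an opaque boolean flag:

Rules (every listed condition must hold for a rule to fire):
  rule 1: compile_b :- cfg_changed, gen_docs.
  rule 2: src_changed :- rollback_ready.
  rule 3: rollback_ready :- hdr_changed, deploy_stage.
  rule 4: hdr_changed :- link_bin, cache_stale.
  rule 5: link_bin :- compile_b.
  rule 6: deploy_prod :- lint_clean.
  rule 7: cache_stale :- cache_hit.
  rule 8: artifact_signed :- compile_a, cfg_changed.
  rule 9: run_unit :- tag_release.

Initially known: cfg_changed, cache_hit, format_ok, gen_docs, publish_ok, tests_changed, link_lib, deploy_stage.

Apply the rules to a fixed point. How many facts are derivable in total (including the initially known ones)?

14

Round 1 — rule 1, rule 7, derive compile_b, cache_stale.
Round 2 — rule 5, derive link_bin.
Round 3 — rule 4, derive hdr_changed.
Round 4 — rule 3, derive rollback_ready.
Round 5 — rule 2, derive src_changed.
Closure: {cache_hit, cache_stale, cfg_changed, compile_b, deploy_stage, format_ok, gen_docs, hdr_changed, link_bin, link_lib, publish_ok, rollback_ready, src_changed, tests_changed} — 14 facts.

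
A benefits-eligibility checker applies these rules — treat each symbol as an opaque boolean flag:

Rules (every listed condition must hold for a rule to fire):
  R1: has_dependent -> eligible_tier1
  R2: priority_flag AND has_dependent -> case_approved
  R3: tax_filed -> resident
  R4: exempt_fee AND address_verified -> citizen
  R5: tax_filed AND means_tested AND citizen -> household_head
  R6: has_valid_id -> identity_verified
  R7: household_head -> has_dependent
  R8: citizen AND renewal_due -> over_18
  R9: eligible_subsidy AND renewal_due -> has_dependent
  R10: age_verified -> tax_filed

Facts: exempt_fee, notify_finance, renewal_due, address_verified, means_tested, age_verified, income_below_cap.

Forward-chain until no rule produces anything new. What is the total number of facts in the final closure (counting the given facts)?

Round 1: R4 [exempt_fee AND address_verified -> citizen]; R10 [age_verified -> tax_filed]. New: citizen, tax_filed.
Round 2: R3 [tax_filed -> resident]; R5 [tax_filed AND means_tested AND citizen -> household_head]; R8 [citizen AND renewal_due -> over_18]. New: resident, household_head, over_18.
Round 3: R7 [household_head -> has_dependent]. New: has_dependent.
Round 4: R1 [has_dependent -> eligible_tier1]. New: eligible_tier1.
Closure: {address_verified, age_verified, citizen, eligible_tier1, exempt_fee, has_dependent, household_head, income_below_cap, means_tested, notify_finance, over_18, renewal_due, resident, tax_filed} — 14 facts.

14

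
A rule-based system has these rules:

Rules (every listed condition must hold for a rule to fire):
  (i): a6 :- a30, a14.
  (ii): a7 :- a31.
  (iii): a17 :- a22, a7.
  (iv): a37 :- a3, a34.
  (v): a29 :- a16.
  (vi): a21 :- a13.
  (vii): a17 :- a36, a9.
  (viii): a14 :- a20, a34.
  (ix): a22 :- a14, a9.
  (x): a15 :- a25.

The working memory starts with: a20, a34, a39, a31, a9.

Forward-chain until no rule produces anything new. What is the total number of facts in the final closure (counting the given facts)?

9

Round 1: (ii) [a7 :- a31.]; (viii) [a14 :- a20, a34.]. Adds a7, a14.
Round 2: (ix) [a22 :- a14, a9.]. Adds a22.
Round 3: (iii) [a17 :- a22, a7.]. Adds a17.
Closure: {a14, a17, a20, a22, a31, a34, a39, a7, a9} — 9 facts.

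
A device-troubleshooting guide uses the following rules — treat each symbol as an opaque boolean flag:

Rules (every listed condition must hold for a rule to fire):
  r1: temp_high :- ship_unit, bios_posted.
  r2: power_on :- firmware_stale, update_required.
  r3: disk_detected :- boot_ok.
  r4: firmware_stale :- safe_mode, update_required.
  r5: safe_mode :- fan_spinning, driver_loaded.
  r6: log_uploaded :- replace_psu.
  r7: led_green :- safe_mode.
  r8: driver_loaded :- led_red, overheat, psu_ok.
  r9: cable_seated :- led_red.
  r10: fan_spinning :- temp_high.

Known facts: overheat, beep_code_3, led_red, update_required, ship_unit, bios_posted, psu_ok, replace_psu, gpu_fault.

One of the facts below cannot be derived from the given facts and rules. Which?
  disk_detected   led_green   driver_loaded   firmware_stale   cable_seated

disk_detected

Round 1: r1 [temp_high :- ship_unit, bios_posted.]; r6 [log_uploaded :- replace_psu.]; r8 [driver_loaded :- led_red, overheat, psu_ok.]; r9 [cable_seated :- led_red.]. New: temp_high, log_uploaded, driver_loaded, cable_seated.
Round 2: r10 [fan_spinning :- temp_high.]. New: fan_spinning.
Round 3: r5 [safe_mode :- fan_spinning, driver_loaded.]. New: safe_mode.
Round 4: r4 [firmware_stale :- safe_mode, update_required.]; r7 [led_green :- safe_mode.]. New: firmware_stale, led_green.
Round 5: r2 [power_on :- firmware_stale, update_required.]. New: power_on.
Derived: firmware_stale (round 4), driver_loaded (round 1), cable_seated (round 1), led_green (round 4). disk_detected never appears in any round.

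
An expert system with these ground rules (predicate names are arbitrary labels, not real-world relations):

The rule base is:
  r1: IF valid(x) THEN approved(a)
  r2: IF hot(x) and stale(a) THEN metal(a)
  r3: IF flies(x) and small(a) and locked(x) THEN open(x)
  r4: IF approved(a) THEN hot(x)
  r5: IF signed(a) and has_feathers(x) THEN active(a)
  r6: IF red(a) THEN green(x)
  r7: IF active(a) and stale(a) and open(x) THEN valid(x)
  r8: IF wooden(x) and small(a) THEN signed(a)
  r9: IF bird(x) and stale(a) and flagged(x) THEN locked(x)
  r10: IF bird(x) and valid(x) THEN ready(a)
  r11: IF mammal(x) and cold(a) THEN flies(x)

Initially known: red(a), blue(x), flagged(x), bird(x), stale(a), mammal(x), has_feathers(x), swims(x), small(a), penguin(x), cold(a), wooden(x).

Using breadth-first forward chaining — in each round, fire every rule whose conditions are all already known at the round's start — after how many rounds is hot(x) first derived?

5

Round 1 — r6, r8, r9, r11, derive green(x), signed(a), locked(x), flies(x).
Round 2 — r3, r5, derive open(x), active(a).
Round 3 — r7, derive valid(x).
Round 4 — r1, r10, derive approved(a), ready(a).
Round 5 — r4, derive hot(x).
hot(x) first appears in round 5.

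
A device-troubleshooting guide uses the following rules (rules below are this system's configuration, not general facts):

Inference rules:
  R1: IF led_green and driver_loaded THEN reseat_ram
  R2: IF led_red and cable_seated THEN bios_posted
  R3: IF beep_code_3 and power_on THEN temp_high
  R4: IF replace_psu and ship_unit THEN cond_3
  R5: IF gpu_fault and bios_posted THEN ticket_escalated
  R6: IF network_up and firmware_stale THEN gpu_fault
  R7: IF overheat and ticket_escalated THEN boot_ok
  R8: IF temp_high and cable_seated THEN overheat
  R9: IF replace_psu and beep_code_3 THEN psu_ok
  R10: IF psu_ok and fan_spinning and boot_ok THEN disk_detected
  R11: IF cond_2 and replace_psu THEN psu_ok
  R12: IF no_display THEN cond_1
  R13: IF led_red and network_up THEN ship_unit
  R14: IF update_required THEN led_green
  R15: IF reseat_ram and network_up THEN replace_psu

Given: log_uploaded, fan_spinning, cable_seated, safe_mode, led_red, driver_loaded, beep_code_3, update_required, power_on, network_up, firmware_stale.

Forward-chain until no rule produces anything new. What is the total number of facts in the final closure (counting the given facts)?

Round 1: R2 [IF led_red and cable_seated THEN bios_posted]; R3 [IF beep_code_3 and power_on THEN temp_high]; R6 [IF network_up and firmware_stale THEN gpu_fault]; R13 [IF led_red and network_up THEN ship_unit]; R14 [IF update_required THEN led_green]. New: bios_posted, temp_high, gpu_fault, ship_unit, led_green.
Round 2: R1 [IF led_green and driver_loaded THEN reseat_ram]; R5 [IF gpu_fault and bios_posted THEN ticket_escalated]; R8 [IF temp_high and cable_seated THEN overheat]. New: reseat_ram, ticket_escalated, overheat.
Round 3: R7 [IF overheat and ticket_escalated THEN boot_ok]; R15 [IF reseat_ram and network_up THEN replace_psu]. New: boot_ok, replace_psu.
Round 4: R4 [IF replace_psu and ship_unit THEN cond_3]; R9 [IF replace_psu and beep_code_3 THEN psu_ok]. New: cond_3, psu_ok.
Round 5: R10 [IF psu_ok and fan_spinning and boot_ok THEN disk_detected]. New: disk_detected.
Closure: {beep_code_3, bios_posted, boot_ok, cable_seated, cond_3, disk_detected, driver_loaded, fan_spinning, firmware_stale, gpu_fault, led_green, led_red, log_uploaded, network_up, overheat, power_on, psu_ok, replace_psu, reseat_ram, safe_mode, ship_unit, temp_high, ticket_escalated, update_required} — 24 facts.

24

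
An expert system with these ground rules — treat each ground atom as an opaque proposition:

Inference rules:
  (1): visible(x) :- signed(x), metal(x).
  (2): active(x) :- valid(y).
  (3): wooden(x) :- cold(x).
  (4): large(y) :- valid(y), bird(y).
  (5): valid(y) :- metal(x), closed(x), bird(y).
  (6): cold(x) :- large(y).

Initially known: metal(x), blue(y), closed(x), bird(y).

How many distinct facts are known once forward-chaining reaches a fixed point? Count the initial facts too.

9

Round 1 — (5), derive valid(y).
Round 2 — (2), (4), derive active(x), large(y).
Round 3 — (6), derive cold(x).
Round 4 — (3), derive wooden(x).
Closure: {active(x), bird(y), blue(y), closed(x), cold(x), large(y), metal(x), valid(y), wooden(x)} — 9 facts.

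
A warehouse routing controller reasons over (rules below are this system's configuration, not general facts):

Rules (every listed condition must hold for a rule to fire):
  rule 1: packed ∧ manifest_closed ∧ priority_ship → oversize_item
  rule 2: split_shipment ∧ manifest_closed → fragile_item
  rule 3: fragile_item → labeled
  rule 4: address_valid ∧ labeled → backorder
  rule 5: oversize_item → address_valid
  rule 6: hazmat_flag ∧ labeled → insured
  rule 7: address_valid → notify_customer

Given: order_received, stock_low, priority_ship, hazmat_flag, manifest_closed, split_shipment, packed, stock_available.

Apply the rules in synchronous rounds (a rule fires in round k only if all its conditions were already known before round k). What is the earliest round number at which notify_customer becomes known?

Round 1 — rule 1, rule 2, derive oversize_item, fragile_item.
Round 2 — rule 3, rule 5, derive labeled, address_valid.
Round 3 — rule 4, rule 6, rule 7, derive backorder, insured, notify_customer.
notify_customer first appears in round 3.

3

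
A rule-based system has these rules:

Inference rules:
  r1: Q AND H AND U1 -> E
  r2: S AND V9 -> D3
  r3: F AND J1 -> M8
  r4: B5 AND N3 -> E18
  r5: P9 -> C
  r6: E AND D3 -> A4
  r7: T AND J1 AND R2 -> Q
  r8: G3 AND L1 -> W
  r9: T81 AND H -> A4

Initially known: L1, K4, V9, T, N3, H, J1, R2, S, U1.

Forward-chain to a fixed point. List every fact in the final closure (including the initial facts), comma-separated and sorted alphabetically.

A4, D3, E, H, J1, K4, L1, N3, Q, R2, S, T, U1, V9

Round 1 fires r2, r7, giving D3, Q.
Round 2 fires r1, giving E.
Round 3 fires r6, giving A4.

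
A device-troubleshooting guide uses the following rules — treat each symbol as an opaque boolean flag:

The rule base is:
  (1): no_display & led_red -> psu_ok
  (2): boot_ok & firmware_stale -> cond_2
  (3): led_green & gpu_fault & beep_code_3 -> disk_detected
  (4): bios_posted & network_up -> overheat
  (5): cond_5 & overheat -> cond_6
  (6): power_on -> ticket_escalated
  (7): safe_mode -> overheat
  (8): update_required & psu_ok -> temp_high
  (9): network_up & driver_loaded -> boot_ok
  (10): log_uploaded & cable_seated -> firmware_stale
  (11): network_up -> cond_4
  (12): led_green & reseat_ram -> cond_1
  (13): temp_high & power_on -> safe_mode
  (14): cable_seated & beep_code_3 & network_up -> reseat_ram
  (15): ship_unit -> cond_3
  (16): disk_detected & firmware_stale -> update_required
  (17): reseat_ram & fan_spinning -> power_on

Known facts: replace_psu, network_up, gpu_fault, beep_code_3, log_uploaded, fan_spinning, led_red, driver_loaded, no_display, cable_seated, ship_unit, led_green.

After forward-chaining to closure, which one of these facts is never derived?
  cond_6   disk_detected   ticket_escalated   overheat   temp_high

cond_6

Round 1 — (1), (3), (9), (10), (11), (14), (15), derive psu_ok, disk_detected, boot_ok, firmware_stale, cond_4, reseat_ram, cond_3.
Round 2 — (2), (12), (16), (17), derive cond_2, cond_1, update_required, power_on.
Round 3 — (6), (8), derive ticket_escalated, temp_high.
Round 4 — (13), derive safe_mode.
Round 5 — (7), derive overheat.
Derived: overheat (round 5), ticket_escalated (round 3), disk_detected (round 1), temp_high (round 3). cond_6 never appears in any round.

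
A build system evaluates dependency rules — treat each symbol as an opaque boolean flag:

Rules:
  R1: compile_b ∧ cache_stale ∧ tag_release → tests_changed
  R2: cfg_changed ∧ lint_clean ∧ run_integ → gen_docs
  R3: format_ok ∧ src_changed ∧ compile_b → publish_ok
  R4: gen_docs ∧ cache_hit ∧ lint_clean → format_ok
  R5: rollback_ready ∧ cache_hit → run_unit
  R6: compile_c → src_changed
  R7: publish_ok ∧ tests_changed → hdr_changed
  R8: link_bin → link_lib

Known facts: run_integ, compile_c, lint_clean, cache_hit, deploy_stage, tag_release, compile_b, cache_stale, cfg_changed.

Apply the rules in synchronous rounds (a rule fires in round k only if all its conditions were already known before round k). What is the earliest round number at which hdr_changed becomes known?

Round 1: R1 [compile_b ∧ cache_stale ∧ tag_release → tests_changed]; R2 [cfg_changed ∧ lint_clean ∧ run_integ → gen_docs]; R6 [compile_c → src_changed]. New: tests_changed, gen_docs, src_changed.
Round 2: R4 [gen_docs ∧ cache_hit ∧ lint_clean → format_ok]. New: format_ok.
Round 3: R3 [format_ok ∧ src_changed ∧ compile_b → publish_ok]. New: publish_ok.
Round 4: R7 [publish_ok ∧ tests_changed → hdr_changed]. New: hdr_changed.
hdr_changed first appears in round 4.

4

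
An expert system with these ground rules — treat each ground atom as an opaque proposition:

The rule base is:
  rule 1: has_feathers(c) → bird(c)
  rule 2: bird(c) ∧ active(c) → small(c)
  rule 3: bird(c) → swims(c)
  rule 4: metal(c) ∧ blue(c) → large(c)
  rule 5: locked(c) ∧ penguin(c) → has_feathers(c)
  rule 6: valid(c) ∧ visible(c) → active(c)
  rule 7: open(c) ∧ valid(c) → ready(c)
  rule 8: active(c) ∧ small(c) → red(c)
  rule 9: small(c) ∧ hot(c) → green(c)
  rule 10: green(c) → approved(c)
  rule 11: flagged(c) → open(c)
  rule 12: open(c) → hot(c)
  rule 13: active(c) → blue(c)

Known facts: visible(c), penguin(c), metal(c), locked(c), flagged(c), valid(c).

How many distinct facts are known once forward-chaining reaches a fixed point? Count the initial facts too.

Round 1: rule 5 [locked(c) ∧ penguin(c) → has_feathers(c)]; rule 6 [valid(c) ∧ visible(c) → active(c)]; rule 11 [flagged(c) → open(c)]. Adds has_feathers(c), active(c), open(c).
Round 2: rule 1 [has_feathers(c) → bird(c)]; rule 7 [open(c) ∧ valid(c) → ready(c)]; rule 12 [open(c) → hot(c)]; rule 13 [active(c) → blue(c)]. Adds bird(c), ready(c), hot(c), blue(c).
Round 3: rule 2 [bird(c) ∧ active(c) → small(c)]; rule 3 [bird(c) → swims(c)]; rule 4 [metal(c) ∧ blue(c) → large(c)]. Adds small(c), swims(c), large(c).
Round 4: rule 8 [active(c) ∧ small(c) → red(c)]; rule 9 [small(c) ∧ hot(c) → green(c)]. Adds red(c), green(c).
Round 5: rule 10 [green(c) → approved(c)]. Adds approved(c).
Closure: {active(c), approved(c), bird(c), blue(c), flagged(c), green(c), has_feathers(c), hot(c), large(c), locked(c), metal(c), open(c), penguin(c), ready(c), red(c), small(c), swims(c), valid(c), visible(c)} — 19 facts.

19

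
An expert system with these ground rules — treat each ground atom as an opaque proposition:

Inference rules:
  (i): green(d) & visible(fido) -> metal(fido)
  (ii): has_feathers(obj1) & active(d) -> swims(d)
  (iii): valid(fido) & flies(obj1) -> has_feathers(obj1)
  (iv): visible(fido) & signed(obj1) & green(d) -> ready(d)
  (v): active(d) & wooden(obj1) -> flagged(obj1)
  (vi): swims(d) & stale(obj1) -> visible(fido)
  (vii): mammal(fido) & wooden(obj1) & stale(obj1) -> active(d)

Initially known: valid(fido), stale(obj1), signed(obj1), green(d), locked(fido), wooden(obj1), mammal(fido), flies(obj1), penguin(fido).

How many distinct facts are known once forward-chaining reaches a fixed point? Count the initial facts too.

Round 1 — (iii), (vii), derive has_feathers(obj1), active(d).
Round 2 — (ii), (v), derive swims(d), flagged(obj1).
Round 3 — (vi), derive visible(fido).
Round 4 — (i), (iv), derive metal(fido), ready(d).
Closure: {active(d), flagged(obj1), flies(obj1), green(d), has_feathers(obj1), locked(fido), mammal(fido), metal(fido), penguin(fido), ready(d), signed(obj1), stale(obj1), swims(d), valid(fido), visible(fido), wooden(obj1)} — 16 facts.

16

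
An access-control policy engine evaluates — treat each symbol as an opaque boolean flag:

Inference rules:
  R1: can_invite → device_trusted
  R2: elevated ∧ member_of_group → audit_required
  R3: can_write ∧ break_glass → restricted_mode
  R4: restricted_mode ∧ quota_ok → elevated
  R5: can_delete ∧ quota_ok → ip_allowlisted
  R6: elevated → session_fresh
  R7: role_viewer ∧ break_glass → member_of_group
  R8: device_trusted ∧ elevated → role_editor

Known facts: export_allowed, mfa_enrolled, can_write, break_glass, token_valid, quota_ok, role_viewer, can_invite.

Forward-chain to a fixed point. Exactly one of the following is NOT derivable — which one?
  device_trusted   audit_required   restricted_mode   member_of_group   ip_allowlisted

ip_allowlisted

Round 1 fires R1, R3, R7, giving device_trusted, restricted_mode, member_of_group.
Round 2 fires R4, giving elevated.
Round 3 fires R2, R6, R8, giving audit_required, session_fresh, role_editor.
Derived: member_of_group (round 1), device_trusted (round 1), audit_required (round 3), restricted_mode (round 1). ip_allowlisted never appears in any round.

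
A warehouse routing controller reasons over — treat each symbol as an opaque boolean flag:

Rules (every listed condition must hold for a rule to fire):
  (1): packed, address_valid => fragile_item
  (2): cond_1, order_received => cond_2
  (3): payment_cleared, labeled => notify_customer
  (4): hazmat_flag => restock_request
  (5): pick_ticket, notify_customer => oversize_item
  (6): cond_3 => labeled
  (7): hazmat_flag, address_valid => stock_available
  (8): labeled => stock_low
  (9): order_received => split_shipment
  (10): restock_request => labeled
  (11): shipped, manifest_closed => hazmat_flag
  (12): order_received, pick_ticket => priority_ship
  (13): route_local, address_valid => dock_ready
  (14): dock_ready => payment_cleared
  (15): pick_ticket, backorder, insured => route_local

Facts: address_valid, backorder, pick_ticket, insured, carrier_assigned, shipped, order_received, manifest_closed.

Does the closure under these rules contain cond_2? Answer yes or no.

Round 1 fires (9), (11), (12), (15), giving split_shipment, hazmat_flag, priority_ship, route_local.
Round 2 fires (4), (7), (13), giving restock_request, stock_available, dock_ready.
Round 3 fires (10), (14), giving labeled, payment_cleared.
Round 4 fires (3), (8), giving notify_customer, stock_low.
Round 5 fires (5), giving oversize_item.
Fixed point reached. cond_2 is concluded only by (2); (2) needs cond_1 (never derived).

no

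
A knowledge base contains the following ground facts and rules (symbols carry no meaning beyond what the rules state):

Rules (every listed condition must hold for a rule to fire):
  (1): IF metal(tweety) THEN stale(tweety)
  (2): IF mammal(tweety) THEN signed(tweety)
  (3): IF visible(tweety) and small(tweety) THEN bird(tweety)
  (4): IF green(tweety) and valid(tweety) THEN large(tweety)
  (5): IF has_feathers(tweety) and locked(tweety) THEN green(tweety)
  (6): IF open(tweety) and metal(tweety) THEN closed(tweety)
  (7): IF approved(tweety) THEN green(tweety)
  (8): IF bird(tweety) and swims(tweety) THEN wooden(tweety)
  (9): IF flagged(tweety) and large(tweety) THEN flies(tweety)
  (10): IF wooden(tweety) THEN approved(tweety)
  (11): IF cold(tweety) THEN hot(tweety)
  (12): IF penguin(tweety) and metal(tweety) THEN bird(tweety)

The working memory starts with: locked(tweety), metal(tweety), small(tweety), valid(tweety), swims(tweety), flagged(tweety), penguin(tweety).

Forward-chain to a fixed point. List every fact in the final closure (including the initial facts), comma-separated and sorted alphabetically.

Round 1: (1) [IF metal(tweety) THEN stale(tweety)]; (12) [IF penguin(tweety) and metal(tweety) THEN bird(tweety)]. New: stale(tweety), bird(tweety).
Round 2: (8) [IF bird(tweety) and swims(tweety) THEN wooden(tweety)]. New: wooden(tweety).
Round 3: (10) [IF wooden(tweety) THEN approved(tweety)]. New: approved(tweety).
Round 4: (7) [IF approved(tweety) THEN green(tweety)]. New: green(tweety).
Round 5: (4) [IF green(tweety) and valid(tweety) THEN large(tweety)]. New: large(tweety).
Round 6: (9) [IF flagged(tweety) and large(tweety) THEN flies(tweety)]. New: flies(tweety).

approved(tweety), bird(tweety), flagged(tweety), flies(tweety), green(tweety), large(tweety), locked(tweety), metal(tweety), penguin(tweety), small(tweety), stale(tweety), swims(tweety), valid(tweety), wooden(tweety)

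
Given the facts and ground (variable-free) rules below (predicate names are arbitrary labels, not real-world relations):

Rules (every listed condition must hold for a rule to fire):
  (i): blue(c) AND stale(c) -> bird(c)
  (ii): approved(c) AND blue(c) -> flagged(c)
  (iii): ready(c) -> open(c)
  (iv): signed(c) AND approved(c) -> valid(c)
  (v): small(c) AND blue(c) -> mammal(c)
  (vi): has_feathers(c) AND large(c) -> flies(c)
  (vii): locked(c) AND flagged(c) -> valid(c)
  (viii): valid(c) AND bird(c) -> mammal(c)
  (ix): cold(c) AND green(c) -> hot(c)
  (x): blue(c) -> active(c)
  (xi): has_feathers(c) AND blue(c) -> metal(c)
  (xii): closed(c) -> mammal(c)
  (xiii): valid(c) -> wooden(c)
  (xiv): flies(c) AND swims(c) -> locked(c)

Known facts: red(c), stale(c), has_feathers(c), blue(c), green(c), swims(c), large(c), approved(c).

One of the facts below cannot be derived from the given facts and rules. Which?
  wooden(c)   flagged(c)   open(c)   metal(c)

Round 1 — (i), (ii), (vi), (x), (xi), derive bird(c), flagged(c), flies(c), active(c), metal(c).
Round 2 — (xiv), derive locked(c).
Round 3 — (vii), derive valid(c).
Round 4 — (viii), (xiii), derive mammal(c), wooden(c).
Derived: flagged(c) (round 1), wooden(c) (round 4), metal(c) (round 1). open(c) never appears in any round.

open(c)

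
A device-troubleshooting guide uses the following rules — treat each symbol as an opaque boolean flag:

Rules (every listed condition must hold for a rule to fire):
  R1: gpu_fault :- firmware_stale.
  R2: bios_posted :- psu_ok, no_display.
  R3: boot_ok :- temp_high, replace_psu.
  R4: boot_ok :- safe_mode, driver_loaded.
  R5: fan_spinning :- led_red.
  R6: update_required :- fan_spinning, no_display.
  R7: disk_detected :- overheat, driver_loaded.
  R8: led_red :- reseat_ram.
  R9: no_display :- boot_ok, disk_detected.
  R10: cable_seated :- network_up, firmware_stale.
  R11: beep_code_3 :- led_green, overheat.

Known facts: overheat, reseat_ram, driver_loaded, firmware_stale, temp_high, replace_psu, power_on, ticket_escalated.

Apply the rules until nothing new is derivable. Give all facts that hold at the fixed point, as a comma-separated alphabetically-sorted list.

boot_ok, disk_detected, driver_loaded, fan_spinning, firmware_stale, gpu_fault, led_red, no_display, overheat, power_on, replace_psu, reseat_ram, temp_high, ticket_escalated, update_required

Round 1: R1 [gpu_fault :- firmware_stale.]; R3 [boot_ok :- temp_high, replace_psu.]; R7 [disk_detected :- overheat, driver_loaded.]; R8 [led_red :- reseat_ram.]. New: gpu_fault, boot_ok, disk_detected, led_red.
Round 2: R5 [fan_spinning :- led_red.]; R9 [no_display :- boot_ok, disk_detected.]. New: fan_spinning, no_display.
Round 3: R6 [update_required :- fan_spinning, no_display.]. New: update_required.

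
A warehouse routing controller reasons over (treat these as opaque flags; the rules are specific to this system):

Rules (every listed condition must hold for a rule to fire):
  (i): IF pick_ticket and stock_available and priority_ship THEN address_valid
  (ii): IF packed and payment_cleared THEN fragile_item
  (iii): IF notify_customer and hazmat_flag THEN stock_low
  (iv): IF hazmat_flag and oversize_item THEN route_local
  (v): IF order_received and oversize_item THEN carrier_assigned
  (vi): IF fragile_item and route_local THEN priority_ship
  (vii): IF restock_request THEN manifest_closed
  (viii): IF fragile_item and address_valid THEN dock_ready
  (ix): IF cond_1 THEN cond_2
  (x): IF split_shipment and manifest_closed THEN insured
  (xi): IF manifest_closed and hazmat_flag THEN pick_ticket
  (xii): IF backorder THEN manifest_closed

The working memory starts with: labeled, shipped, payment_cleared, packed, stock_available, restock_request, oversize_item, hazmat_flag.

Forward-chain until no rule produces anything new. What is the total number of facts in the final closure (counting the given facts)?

15

Round 1 — (ii), (iv), (vii), derive fragile_item, route_local, manifest_closed.
Round 2 — (vi), (xi), derive priority_ship, pick_ticket.
Round 3 — (i), derive address_valid.
Round 4 — (viii), derive dock_ready.
Closure: {address_valid, dock_ready, fragile_item, hazmat_flag, labeled, manifest_closed, oversize_item, packed, payment_cleared, pick_ticket, priority_ship, restock_request, route_local, shipped, stock_available} — 15 facts.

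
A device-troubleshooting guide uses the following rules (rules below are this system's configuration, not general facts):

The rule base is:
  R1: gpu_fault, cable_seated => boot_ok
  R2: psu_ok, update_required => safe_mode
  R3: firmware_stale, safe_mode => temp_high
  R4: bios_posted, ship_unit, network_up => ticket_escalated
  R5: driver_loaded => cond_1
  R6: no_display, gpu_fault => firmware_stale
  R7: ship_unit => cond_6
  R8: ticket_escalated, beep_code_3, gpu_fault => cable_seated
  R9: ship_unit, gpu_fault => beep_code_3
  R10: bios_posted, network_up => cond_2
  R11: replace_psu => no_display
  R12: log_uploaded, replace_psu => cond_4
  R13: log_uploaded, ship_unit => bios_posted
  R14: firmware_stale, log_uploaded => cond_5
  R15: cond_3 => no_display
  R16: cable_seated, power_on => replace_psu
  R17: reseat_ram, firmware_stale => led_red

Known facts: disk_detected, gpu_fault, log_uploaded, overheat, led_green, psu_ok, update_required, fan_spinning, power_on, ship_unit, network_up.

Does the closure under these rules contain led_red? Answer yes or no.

Round 1: R2 [psu_ok, update_required => safe_mode]; R7 [ship_unit => cond_6]; R9 [ship_unit, gpu_fault => beep_code_3]; R13 [log_uploaded, ship_unit => bios_posted]. New: safe_mode, cond_6, beep_code_3, bios_posted.
Round 2: R4 [bios_posted, ship_unit, network_up => ticket_escalated]; R10 [bios_posted, network_up => cond_2]. New: ticket_escalated, cond_2.
Round 3: R8 [ticket_escalated, beep_code_3, gpu_fault => cable_seated]. New: cable_seated.
Round 4: R1 [gpu_fault, cable_seated => boot_ok]; R16 [cable_seated, power_on => replace_psu]. New: boot_ok, replace_psu.
Round 5: R11 [replace_psu => no_display]; R12 [log_uploaded, replace_psu => cond_4]. New: no_display, cond_4.
Round 6: R6 [no_display, gpu_fault => firmware_stale]. New: firmware_stale.
Round 7: R3 [firmware_stale, safe_mode => temp_high]; R14 [firmware_stale, log_uploaded => cond_5]. New: temp_high, cond_5.
Fixed point reached. led_red is concluded only by R17; R17 needs reseat_ram (never derived).

no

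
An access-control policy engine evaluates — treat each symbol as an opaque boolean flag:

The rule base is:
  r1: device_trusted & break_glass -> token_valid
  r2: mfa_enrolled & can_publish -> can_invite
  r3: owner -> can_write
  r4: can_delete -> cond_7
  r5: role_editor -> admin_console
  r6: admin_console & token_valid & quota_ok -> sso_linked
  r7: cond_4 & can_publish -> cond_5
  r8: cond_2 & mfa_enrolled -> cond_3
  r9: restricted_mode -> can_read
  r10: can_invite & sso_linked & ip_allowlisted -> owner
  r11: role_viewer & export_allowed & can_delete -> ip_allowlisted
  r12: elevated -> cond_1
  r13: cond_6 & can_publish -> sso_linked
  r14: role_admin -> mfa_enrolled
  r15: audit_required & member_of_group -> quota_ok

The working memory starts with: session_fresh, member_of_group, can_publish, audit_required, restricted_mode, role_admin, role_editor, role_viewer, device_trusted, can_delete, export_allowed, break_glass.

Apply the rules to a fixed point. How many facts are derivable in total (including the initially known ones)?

23

Round 1 fires r1, r4, r5, r9, r11, r14, r15, giving token_valid, cond_7, admin_console, can_read, ip_allowlisted, mfa_enrolled, quota_ok.
Round 2 fires r2, r6, giving can_invite, sso_linked.
Round 3 fires r10, giving owner.
Round 4 fires r3, giving can_write.
Closure: {admin_console, audit_required, break_glass, can_delete, can_invite, can_publish, can_read, can_write, cond_7, device_trusted, export_allowed, ip_allowlisted, member_of_group, mfa_enrolled, owner, quota_ok, restricted_mode, role_admin, role_editor, role_viewer, session_fresh, sso_linked, token_valid} — 23 facts.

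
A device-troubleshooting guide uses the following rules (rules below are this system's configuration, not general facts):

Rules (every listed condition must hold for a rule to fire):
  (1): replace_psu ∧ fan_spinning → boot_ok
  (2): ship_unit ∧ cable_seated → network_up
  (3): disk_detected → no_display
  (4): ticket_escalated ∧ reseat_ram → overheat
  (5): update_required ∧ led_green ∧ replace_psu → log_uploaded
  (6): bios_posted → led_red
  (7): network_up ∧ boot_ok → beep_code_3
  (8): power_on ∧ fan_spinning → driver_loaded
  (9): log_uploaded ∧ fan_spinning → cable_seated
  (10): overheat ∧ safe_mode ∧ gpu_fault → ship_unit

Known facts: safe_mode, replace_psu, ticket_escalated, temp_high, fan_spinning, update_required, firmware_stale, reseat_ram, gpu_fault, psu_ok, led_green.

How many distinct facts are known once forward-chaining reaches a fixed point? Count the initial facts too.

Round 1: (1) [replace_psu ∧ fan_spinning → boot_ok]; (4) [ticket_escalated ∧ reseat_ram → overheat]; (5) [update_required ∧ led_green ∧ replace_psu → log_uploaded]. Adds boot_ok, overheat, log_uploaded.
Round 2: (9) [log_uploaded ∧ fan_spinning → cable_seated]; (10) [overheat ∧ safe_mode ∧ gpu_fault → ship_unit]. Adds cable_seated, ship_unit.
Round 3: (2) [ship_unit ∧ cable_seated → network_up]. Adds network_up.
Round 4: (7) [network_up ∧ boot_ok → beep_code_3]. Adds beep_code_3.
Closure: {beep_code_3, boot_ok, cable_seated, fan_spinning, firmware_stale, gpu_fault, led_green, log_uploaded, network_up, overheat, psu_ok, replace_psu, reseat_ram, safe_mode, ship_unit, temp_high, ticket_escalated, update_required} — 18 facts.

18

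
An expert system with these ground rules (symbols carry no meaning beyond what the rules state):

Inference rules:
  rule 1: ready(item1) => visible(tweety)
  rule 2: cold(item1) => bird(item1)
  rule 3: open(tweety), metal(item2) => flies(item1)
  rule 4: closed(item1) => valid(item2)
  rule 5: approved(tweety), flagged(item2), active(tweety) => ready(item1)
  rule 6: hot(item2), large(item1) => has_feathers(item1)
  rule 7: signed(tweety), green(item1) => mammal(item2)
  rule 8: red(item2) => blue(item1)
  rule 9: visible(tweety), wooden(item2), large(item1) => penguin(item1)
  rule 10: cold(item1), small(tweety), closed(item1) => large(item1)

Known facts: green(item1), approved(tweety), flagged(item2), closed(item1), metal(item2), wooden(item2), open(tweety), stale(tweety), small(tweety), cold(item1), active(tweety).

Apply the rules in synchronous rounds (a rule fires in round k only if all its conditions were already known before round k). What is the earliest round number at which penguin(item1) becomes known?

3

Round 1 — rule 2, rule 3, rule 4, rule 5, rule 10, derive bird(item1), flies(item1), valid(item2), ready(item1), large(item1).
Round 2 — rule 1, derive visible(tweety).
Round 3 — rule 9, derive penguin(item1).
penguin(item1) first appears in round 3.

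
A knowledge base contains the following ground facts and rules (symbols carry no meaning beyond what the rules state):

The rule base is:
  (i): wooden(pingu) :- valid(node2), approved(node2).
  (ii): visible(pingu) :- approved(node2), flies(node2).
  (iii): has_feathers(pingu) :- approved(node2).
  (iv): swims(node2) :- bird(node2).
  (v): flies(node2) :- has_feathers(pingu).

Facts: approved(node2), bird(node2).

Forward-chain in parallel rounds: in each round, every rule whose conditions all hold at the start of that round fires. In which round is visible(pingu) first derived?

Round 1 fires (iii), (iv), giving has_feathers(pingu), swims(node2).
Round 2 fires (v), giving flies(node2).
Round 3 fires (ii), giving visible(pingu).
visible(pingu) first appears in round 3.

3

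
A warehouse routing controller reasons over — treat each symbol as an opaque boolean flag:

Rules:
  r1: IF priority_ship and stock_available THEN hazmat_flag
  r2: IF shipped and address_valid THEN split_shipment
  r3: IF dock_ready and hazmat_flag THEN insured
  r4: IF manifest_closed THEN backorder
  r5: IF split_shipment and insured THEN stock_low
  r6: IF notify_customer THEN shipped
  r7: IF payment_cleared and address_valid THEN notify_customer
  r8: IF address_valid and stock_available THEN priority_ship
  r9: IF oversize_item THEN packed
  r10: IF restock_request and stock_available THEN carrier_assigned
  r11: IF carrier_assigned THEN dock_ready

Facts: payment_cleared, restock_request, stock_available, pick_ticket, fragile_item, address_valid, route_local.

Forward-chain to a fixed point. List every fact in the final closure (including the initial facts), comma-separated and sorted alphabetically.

address_valid, carrier_assigned, dock_ready, fragile_item, hazmat_flag, insured, notify_customer, payment_cleared, pick_ticket, priority_ship, restock_request, route_local, shipped, split_shipment, stock_available, stock_low

Round 1 — r7, r8, r10, derive notify_customer, priority_ship, carrier_assigned.
Round 2 — r1, r6, r11, derive hazmat_flag, shipped, dock_ready.
Round 3 — r2, r3, derive split_shipment, insured.
Round 4 — r5, derive stock_low.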